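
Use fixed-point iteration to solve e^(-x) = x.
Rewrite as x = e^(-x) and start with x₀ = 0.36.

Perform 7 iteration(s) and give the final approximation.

Equation: e^(-x) = x
Fixed-point form: x = e^(-x)
x₀ = 0.36

x_1 = g(0.360000) = 0.697676
x_2 = g(0.697676) = 0.497741
x_3 = g(0.497741) = 0.607903
x_4 = g(0.607903) = 0.544492
x_5 = g(0.544492) = 0.580137
x_6 = g(0.580137) = 0.559822
x_7 = g(0.559822) = 0.571311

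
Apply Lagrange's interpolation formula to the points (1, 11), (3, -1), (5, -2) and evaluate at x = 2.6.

Lagrange interpolation formula:
P(x) = Σ yᵢ × Lᵢ(x)
where Lᵢ(x) = Π_{j≠i} (x - xⱼ)/(xᵢ - xⱼ)

L_0(2.6) = (2.6 - 3)/(1 - 3) × (2.6 - 5)/(1 - 5) = 0.120000
L_1(2.6) = (2.6 - 1)/(3 - 1) × (2.6 - 5)/(3 - 5) = 0.960000
L_2(2.6) = (2.6 - 1)/(5 - 1) × (2.6 - 3)/(5 - 3) = -0.080000

P(2.6) = 11×L_0(2.6) + (-1)×L_1(2.6) + (-2)×L_2(2.6)
P(2.6) = 0.520000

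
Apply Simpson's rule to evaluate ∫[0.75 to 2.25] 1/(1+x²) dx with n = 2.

f(x) = 1/(1+x²)
a = 0.75, b = 2.25, n = 2
h = (b - a)/n = 0.750000

Simpson's rule: (h/3)[f(x₀) + 4f(x₁) + 2f(x₂) + ... + f(xₙ)]

x_0 = 0.7500, f(x_0) = 0.640000, coefficient = 1
x_1 = 1.5000, f(x_1) = 0.307692, coefficient = 4
x_2 = 2.2500, f(x_2) = 0.164948, coefficient = 1

I ≈ (0.750000/3) × 2.035718 = 0.508929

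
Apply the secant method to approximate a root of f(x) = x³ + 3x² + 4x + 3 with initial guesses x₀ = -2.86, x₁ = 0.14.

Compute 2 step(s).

f(x) = x³ + 3x² + 4x + 3
x₀ = -2.86, x₁ = 0.14

Secant formula: x_{n+1} = x_n - f(x_n)(x_n - x_{n-1})/(f(x_n) - f(x_{n-1}))

Iteration 1:
  f(-2.860000) = -7.294856
  f(0.140000) = 3.621544
  x_2 = 0.140000 - 3.621544×(0.140000 - (-2.860000))/(3.621544 - (-7.294856))
       = -0.855258
Iteration 2:
  f(0.140000) = 3.621544
  f(-0.855258) = 1.147775
  x_3 = -0.855258 - 1.147775×(-0.855258 - 0.140000)/(1.147775 - 3.621544)
       = -1.317036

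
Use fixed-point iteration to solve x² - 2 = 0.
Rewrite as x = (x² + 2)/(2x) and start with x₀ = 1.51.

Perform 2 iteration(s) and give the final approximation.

Equation: x² - 2 = 0
Fixed-point form: x = (x² + 2)/(2x)
x₀ = 1.51

x_1 = g(1.510000) = 1.417252
x_2 = g(1.417252) = 1.414217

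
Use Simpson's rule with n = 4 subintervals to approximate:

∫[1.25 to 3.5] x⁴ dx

f(x) = x⁴
a = 1.25, b = 3.5, n = 4
h = (b - a)/n = 0.562500

Simpson's rule: (h/3)[f(x₀) + 4f(x₁) + 2f(x₂) + ... + f(xₙ)]

x_0 = 1.2500, f(x_0) = 2.441406, coefficient = 1
x_1 = 1.8125, f(x_1) = 10.792252, coefficient = 4
x_2 = 2.3750, f(x_2) = 31.816650, coefficient = 2
x_3 = 2.9375, f(x_3) = 74.458023, coefficient = 4
x_4 = 3.5000, f(x_4) = 150.062500, coefficient = 1

I ≈ (0.562500/3) × 557.138306 = 104.463432
Exact value: 104.433398
Error: 0.030034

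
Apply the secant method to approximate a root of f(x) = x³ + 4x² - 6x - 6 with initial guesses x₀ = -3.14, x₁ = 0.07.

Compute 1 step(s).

f(x) = x³ + 4x² - 6x - 6
x₀ = -3.14, x₁ = 0.07

Secant formula: x_{n+1} = x_n - f(x_n)(x_n - x_{n-1})/(f(x_n) - f(x_{n-1}))

Iteration 1:
  f(-3.140000) = 21.319256
  f(0.070000) = -6.400057
  x_2 = 0.070000 - (-6.400057)×(0.070000 - (-3.140000))/(-6.400057 - 21.319256)
       = -0.671151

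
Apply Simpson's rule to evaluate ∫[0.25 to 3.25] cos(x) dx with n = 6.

f(x) = cos(x)
a = 0.25, b = 3.25, n = 6
h = (b - a)/n = 0.500000

Simpson's rule: (h/3)[f(x₀) + 4f(x₁) + 2f(x₂) + ... + f(xₙ)]

x_0 = 0.2500, f(x_0) = 0.968912, coefficient = 1
x_1 = 0.7500, f(x_1) = 0.731689, coefficient = 4
x_2 = 1.2500, f(x_2) = 0.315322, coefficient = 2
x_3 = 1.7500, f(x_3) = -0.178246, coefficient = 4
x_4 = 2.2500, f(x_4) = -0.628174, coefficient = 2
x_5 = 2.7500, f(x_5) = -0.924302, coefficient = 4
x_6 = 3.2500, f(x_6) = -0.994130, coefficient = 1

I ≈ (0.500000/3) × -2.134358 = -0.355726
Exact value: -0.355599
Error: 0.000127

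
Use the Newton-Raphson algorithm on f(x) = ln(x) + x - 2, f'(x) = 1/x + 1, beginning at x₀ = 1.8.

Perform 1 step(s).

f(x) = ln(x) + x - 2
f'(x) = 1/x + 1
x₀ = 1.8

Newton-Raphson formula: x_{n+1} = x_n - f(x_n)/f'(x_n)

Iteration 1:
  f(1.800000) = 0.387787
  f'(1.800000) = 1.555556
  x_1 = 1.800000 - 0.387787/1.555556 = 1.550709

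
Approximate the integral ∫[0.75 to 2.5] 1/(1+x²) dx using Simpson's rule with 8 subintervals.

f(x) = 1/(1+x²)
a = 0.75, b = 2.5, n = 8
h = (b - a)/n = 0.218750

Simpson's rule: (h/3)[f(x₀) + 4f(x₁) + 2f(x₂) + ... + f(xₙ)]

x_0 = 0.7500, f(x_0) = 0.640000, coefficient = 1
x_1 = 0.9688, f(x_1) = 0.515869, coefficient = 4
x_2 = 1.1875, f(x_2) = 0.414911, coefficient = 2
x_3 = 1.4062, f(x_3) = 0.335848, coefficient = 4
x_4 = 1.6250, f(x_4) = 0.274678, coefficient = 2
x_5 = 1.8438, f(x_5) = 0.227303, coefficient = 4
x_6 = 2.0625, f(x_6) = 0.190335, coefficient = 2
x_7 = 2.2812, f(x_7) = 0.161184, coefficient = 4
x_8 = 2.5000, f(x_8) = 0.137931, coefficient = 1

I ≈ (0.218750/3) × 7.498592 = 0.546772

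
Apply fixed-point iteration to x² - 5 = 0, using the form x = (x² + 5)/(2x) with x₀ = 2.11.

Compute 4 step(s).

Equation: x² - 5 = 0
Fixed-point form: x = (x² + 5)/(2x)
x₀ = 2.11

x_1 = g(2.110000) = 2.239834
x_2 = g(2.239834) = 2.236071
x_3 = g(2.236071) = 2.236068
x_4 = g(2.236068) = 2.236068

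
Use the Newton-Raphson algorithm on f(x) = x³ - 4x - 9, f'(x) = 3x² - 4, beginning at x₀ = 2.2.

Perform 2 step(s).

f(x) = x³ - 4x - 9
f'(x) = 3x² - 4
x₀ = 2.2

Newton-Raphson formula: x_{n+1} = x_n - f(x_n)/f'(x_n)

Iteration 1:
  f(2.200000) = -7.152000
  f'(2.200000) = 10.520000
  x_1 = 2.200000 - (-7.152000)/10.520000 = 2.879848
Iteration 2:
  f(2.879848) = 3.364696
  f'(2.879848) = 20.880572
  x_2 = 2.879848 - 3.364696/20.880572 = 2.718708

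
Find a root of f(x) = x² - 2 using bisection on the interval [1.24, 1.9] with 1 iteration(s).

f(x) = x² - 2
Initial interval: [1.24, 1.9]

Iteration 1:
  c_1 = (1.240000 + 1.900000)/2 = 1.570000
  f(c_1) = f(1.570000) = 0.464900
  f(a) × f(c) < 0, new interval: [1.240000, 1.570000]

After 1 iteration(s), the approximation is c_1 = 1.570000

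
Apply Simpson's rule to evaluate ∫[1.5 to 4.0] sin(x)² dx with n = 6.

f(x) = sin(x)²
a = 1.5, b = 4.0, n = 6
h = (b - a)/n = 0.416667

Simpson's rule: (h/3)[f(x₀) + 4f(x₁) + 2f(x₂) + ... + f(xₙ)]

x_0 = 1.5000, f(x_0) = 0.994996, coefficient = 1
x_1 = 1.9167, f(x_1) = 0.885068, coefficient = 4
x_2 = 2.3333, f(x_2) = 0.522853, coefficient = 2
x_3 = 2.7500, f(x_3) = 0.145665, coefficient = 4
x_4 = 3.1667, f(x_4) = 0.000629, coefficient = 2
x_5 = 3.5833, f(x_5) = 0.182768, coefficient = 4
x_6 = 4.0000, f(x_6) = 0.572750, coefficient = 1

I ≈ (0.416667/3) × 7.468716 = 1.037322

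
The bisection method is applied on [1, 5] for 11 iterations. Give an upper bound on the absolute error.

Bisection error bound: |error| ≤ (b-a)/2^n
|error| ≤ (5 - 1)/2^11 = 4/2^11
|error| ≤ 0.0019531250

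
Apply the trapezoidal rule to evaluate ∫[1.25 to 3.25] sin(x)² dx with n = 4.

f(x) = sin(x)²
a = 1.25, b = 3.25, n = 4
h = (b - a)/n = 0.500000

Trapezoidal rule: (h/2)[f(x₀) + 2f(x₁) + 2f(x₂) + ... + f(xₙ)]

x_0 = 1.2500, f(x_0) = 0.900572, coefficient = 1
x_1 = 1.7500, f(x_1) = 0.968228, coefficient = 2
x_2 = 2.2500, f(x_2) = 0.605398, coefficient = 2
x_3 = 2.7500, f(x_3) = 0.145665, coefficient = 2
x_4 = 3.2500, f(x_4) = 0.011706, coefficient = 1

I ≈ (0.500000/2) × 4.350861 = 1.087715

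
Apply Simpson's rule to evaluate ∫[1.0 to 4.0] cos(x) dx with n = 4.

f(x) = cos(x)
a = 1.0, b = 4.0, n = 4
h = (b - a)/n = 0.750000

Simpson's rule: (h/3)[f(x₀) + 4f(x₁) + 2f(x₂) + ... + f(xₙ)]

x_0 = 1.0000, f(x_0) = 0.540302, coefficient = 1
x_1 = 1.7500, f(x_1) = -0.178246, coefficient = 4
x_2 = 2.5000, f(x_2) = -0.801144, coefficient = 2
x_3 = 3.2500, f(x_3) = -0.994130, coefficient = 4
x_4 = 4.0000, f(x_4) = -0.653644, coefficient = 1

I ≈ (0.750000/3) × -6.405131 = -1.601283
Exact value: -1.598273
Error: 0.003009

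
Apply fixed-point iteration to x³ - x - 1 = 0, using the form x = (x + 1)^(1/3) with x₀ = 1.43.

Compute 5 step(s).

Equation: x³ - x - 1 = 0
Fixed-point form: x = (x + 1)^(1/3)
x₀ = 1.43

x_1 = g(1.430000) = 1.344421
x_2 = g(1.344421) = 1.328450
x_3 = g(1.328450) = 1.325426
x_4 = g(1.325426) = 1.324853
x_5 = g(1.324853) = 1.324744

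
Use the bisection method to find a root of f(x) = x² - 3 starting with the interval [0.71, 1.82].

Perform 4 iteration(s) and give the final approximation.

f(x) = x² - 3
Initial interval: [0.71, 1.82]

Iteration 1:
  c_1 = (0.710000 + 1.820000)/2 = 1.265000
  f(c_1) = f(1.265000) = -1.399775
  f(a) × f(c) ≥ 0, new interval: [1.265000, 1.820000]
Iteration 2:
  c_2 = (1.265000 + 1.820000)/2 = 1.542500
  f(c_2) = f(1.542500) = -0.620694
  f(a) × f(c) ≥ 0, new interval: [1.542500, 1.820000]
Iteration 3:
  c_3 = (1.542500 + 1.820000)/2 = 1.681250
  f(c_3) = f(1.681250) = -0.173398
  f(a) × f(c) ≥ 0, new interval: [1.681250, 1.820000]
Iteration 4:
  c_4 = (1.681250 + 1.820000)/2 = 1.750625
  f(c_4) = f(1.750625) = 0.064688
  f(a) × f(c) < 0, new interval: [1.681250, 1.750625]

After 4 iteration(s), the approximation is c_4 = 1.750625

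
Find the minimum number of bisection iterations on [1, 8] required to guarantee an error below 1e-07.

We need (b-a)/2^n ≤ 1e-07
(8 - 1)/2^n ≤ 1e-07
7/2^n ≤ 1e-07
2^n ≥ 70000000
n ≥ log₂(70000000) = 26.06
n ≥ 27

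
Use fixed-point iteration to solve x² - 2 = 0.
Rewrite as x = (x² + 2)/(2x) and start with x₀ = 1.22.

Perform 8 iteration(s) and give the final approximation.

Equation: x² - 2 = 0
Fixed-point form: x = (x² + 2)/(2x)
x₀ = 1.22

x_1 = g(1.220000) = 1.429672
x_2 = g(1.429672) = 1.414297
x_3 = g(1.414297) = 1.414214
x_4 = g(1.414214) = 1.414214
x_5 = g(1.414214) = 1.414214
x_6 = g(1.414214) = 1.414214
x_7 = g(1.414214) = 1.414214
x_8 = g(1.414214) = 1.414214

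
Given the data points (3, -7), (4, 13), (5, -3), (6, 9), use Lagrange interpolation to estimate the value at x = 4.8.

Lagrange interpolation formula:
P(x) = Σ yᵢ × Lᵢ(x)
where Lᵢ(x) = Π_{j≠i} (x - xⱼ)/(xᵢ - xⱼ)

L_0(4.8) = (4.8 - 4)/(3 - 4) × (4.8 - 5)/(3 - 5) × (4.8 - 6)/(3 - 6) = -0.032000
L_1(4.8) = (4.8 - 3)/(4 - 3) × (4.8 - 5)/(4 - 5) × (4.8 - 6)/(4 - 6) = 0.216000
L_2(4.8) = (4.8 - 3)/(5 - 3) × (4.8 - 4)/(5 - 4) × (4.8 - 6)/(5 - 6) = 0.864000
L_3(4.8) = (4.8 - 3)/(6 - 3) × (4.8 - 4)/(6 - 4) × (4.8 - 5)/(6 - 5) = -0.048000

P(4.8) = (-7)×L_0(4.8) + 13×L_1(4.8) + (-3)×L_2(4.8) + 9×L_3(4.8)
P(4.8) = 0.008000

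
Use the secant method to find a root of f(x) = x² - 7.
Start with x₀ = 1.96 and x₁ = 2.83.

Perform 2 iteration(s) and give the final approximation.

f(x) = x² - 7
x₀ = 1.96, x₁ = 2.83

Secant formula: x_{n+1} = x_n - f(x_n)(x_n - x_{n-1})/(f(x_n) - f(x_{n-1}))

Iteration 1:
  f(1.960000) = -3.158400
  f(2.830000) = 1.008900
  x_2 = 2.830000 - 1.008900×(2.830000 - 1.960000)/(1.008900 - (-3.158400))
       = 2.619374
Iteration 2:
  f(2.830000) = 1.008900
  f(2.619374) = -0.138881
  x_3 = 2.619374 - (-0.138881)×(2.619374 - 2.830000)/(-0.138881 - 1.008900)
       = 2.644859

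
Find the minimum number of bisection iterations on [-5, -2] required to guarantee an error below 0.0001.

We need (b-a)/2^n ≤ 0.0001
(-2 - (-5))/2^n ≤ 0.0001
3/2^n ≤ 0.0001
2^n ≥ 30000
n ≥ log₂(30000) = 14.87
n ≥ 15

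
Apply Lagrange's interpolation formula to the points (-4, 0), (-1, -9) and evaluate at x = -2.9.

Lagrange interpolation formula:
P(x) = Σ yᵢ × Lᵢ(x)
where Lᵢ(x) = Π_{j≠i} (x - xⱼ)/(xᵢ - xⱼ)

L_0(-2.9) = (-2.9 - (-1))/(-4 - (-1)) = 0.633333
L_1(-2.9) = (-2.9 - (-4))/(-1 - (-4)) = 0.366667

P(-2.9) = 0×L_0(-2.9) + (-9)×L_1(-2.9)
P(-2.9) = -3.300000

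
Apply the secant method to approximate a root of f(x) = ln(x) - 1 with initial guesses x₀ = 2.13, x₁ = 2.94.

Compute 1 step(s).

f(x) = ln(x) - 1
x₀ = 2.13, x₁ = 2.94

Secant formula: x_{n+1} = x_n - f(x_n)(x_n - x_{n-1})/(f(x_n) - f(x_{n-1}))

Iteration 1:
  f(2.130000) = -0.243878
  f(2.940000) = 0.078410
  x_2 = 2.940000 - 0.078410×(2.940000 - 2.130000)/(0.078410 - (-0.243878))
       = 2.742935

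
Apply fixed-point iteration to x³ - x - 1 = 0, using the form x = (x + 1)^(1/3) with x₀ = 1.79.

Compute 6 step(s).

Equation: x³ - x - 1 = 0
Fixed-point form: x = (x + 1)^(1/3)
x₀ = 1.79

x_1 = g(1.790000) = 1.407780
x_2 = g(1.407780) = 1.340311
x_3 = g(1.340311) = 1.327673
x_4 = g(1.327673) = 1.325279
x_5 = g(1.325279) = 1.324825
x_6 = g(1.324825) = 1.324738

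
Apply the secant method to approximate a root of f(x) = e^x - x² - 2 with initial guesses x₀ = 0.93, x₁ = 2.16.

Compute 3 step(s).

f(x) = e^x - x² - 2
x₀ = 0.93, x₁ = 2.16

Secant formula: x_{n+1} = x_n - f(x_n)(x_n - x_{n-1})/(f(x_n) - f(x_{n-1}))

Iteration 1:
  f(0.930000) = -0.330391
  f(2.160000) = 2.005538
  x_2 = 2.160000 - 2.005538×(2.160000 - 0.930000)/(2.005538 - (-0.330391))
       = 1.103970
Iteration 2:
  f(2.160000) = 2.005538
  f(1.103970) = -0.202634
  x_3 = 1.103970 - (-0.202634)×(1.103970 - 2.160000)/(-0.202634 - 2.005538)
       = 1.200877
Iteration 3:
  f(1.103970) = -0.202634
  f(1.200877) = -0.119076
  x_4 = 1.200877 - (-0.119076)×(1.200877 - 1.103970)/(-0.119076 - (-0.202634))
       = 1.338976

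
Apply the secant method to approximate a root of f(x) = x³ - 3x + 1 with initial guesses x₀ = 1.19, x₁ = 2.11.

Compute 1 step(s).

f(x) = x³ - 3x + 1
x₀ = 1.19, x₁ = 2.11

Secant formula: x_{n+1} = x_n - f(x_n)(x_n - x_{n-1})/(f(x_n) - f(x_{n-1}))

Iteration 1:
  f(1.190000) = -0.884841
  f(2.110000) = 4.063931
  x_2 = 2.110000 - 4.063931×(2.110000 - 1.190000)/(4.063931 - (-0.884841))
       = 1.354496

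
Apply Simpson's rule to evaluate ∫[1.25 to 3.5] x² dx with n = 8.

f(x) = x²
a = 1.25, b = 3.5, n = 8
h = (b - a)/n = 0.281250

Simpson's rule: (h/3)[f(x₀) + 4f(x₁) + 2f(x₂) + ... + f(xₙ)]

x_0 = 1.2500, f(x_0) = 1.562500, coefficient = 1
x_1 = 1.5312, f(x_1) = 2.344727, coefficient = 4
x_2 = 1.8125, f(x_2) = 3.285156, coefficient = 2
x_3 = 2.0938, f(x_3) = 4.383789, coefficient = 4
x_4 = 2.3750, f(x_4) = 5.640625, coefficient = 2
x_5 = 2.6562, f(x_5) = 7.055664, coefficient = 4
x_6 = 2.9375, f(x_6) = 8.628906, coefficient = 2
x_7 = 3.2188, f(x_7) = 10.360352, coefficient = 4
x_8 = 3.5000, f(x_8) = 12.250000, coefficient = 1

I ≈ (0.281250/3) × 145.500000 = 13.640625
Exact value: 13.640625
Error: 0.000000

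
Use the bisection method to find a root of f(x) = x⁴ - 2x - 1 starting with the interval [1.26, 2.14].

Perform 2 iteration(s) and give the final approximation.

f(x) = x⁴ - 2x - 1
Initial interval: [1.26, 2.14]

Iteration 1:
  c_1 = (1.260000 + 2.140000)/2 = 1.700000
  f(c_1) = f(1.700000) = 3.952100
  f(a) × f(c) < 0, new interval: [1.260000, 1.700000]
Iteration 2:
  c_2 = (1.260000 + 1.700000)/2 = 1.480000
  f(c_2) = f(1.480000) = 0.837852
  f(a) × f(c) < 0, new interval: [1.260000, 1.480000]

After 2 iteration(s), the approximation is c_2 = 1.480000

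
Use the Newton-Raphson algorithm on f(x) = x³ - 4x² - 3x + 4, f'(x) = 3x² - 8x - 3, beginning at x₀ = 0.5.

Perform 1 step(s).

f(x) = x³ - 4x² - 3x + 4
f'(x) = 3x² - 8x - 3
x₀ = 0.5

Newton-Raphson formula: x_{n+1} = x_n - f(x_n)/f'(x_n)

Iteration 1:
  f(0.500000) = 1.625000
  f'(0.500000) = -6.250000
  x_1 = 0.500000 - 1.625000/(-6.250000) = 0.760000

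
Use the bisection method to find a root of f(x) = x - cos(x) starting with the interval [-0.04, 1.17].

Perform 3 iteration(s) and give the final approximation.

f(x) = x - cos(x)
Initial interval: [-0.04, 1.17]

Iteration 1:
  c_1 = (-0.040000 + 1.170000)/2 = 0.565000
  f(c_1) = f(0.565000) = -0.279589
  f(a) × f(c) ≥ 0, new interval: [0.565000, 1.170000]
Iteration 2:
  c_2 = (0.565000 + 1.170000)/2 = 0.867500
  f(c_2) = f(0.867500) = 0.220765
  f(a) × f(c) < 0, new interval: [0.565000, 0.867500]
Iteration 3:
  c_3 = (0.565000 + 0.867500)/2 = 0.716250
  f(c_3) = f(0.716250) = -0.038023
  f(a) × f(c) ≥ 0, new interval: [0.716250, 0.867500]

After 3 iteration(s), the approximation is c_3 = 0.716250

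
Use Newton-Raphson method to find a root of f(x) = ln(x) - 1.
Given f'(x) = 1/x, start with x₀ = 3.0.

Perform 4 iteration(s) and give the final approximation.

f(x) = ln(x) - 1
f'(x) = 1/x
x₀ = 3.0

Newton-Raphson formula: x_{n+1} = x_n - f(x_n)/f'(x_n)

Iteration 1:
  f(3.000000) = 0.098612
  f'(3.000000) = 0.333333
  x_1 = 3.000000 - 0.098612/0.333333 = 2.704163
Iteration 2:
  f(2.704163) = -0.005208
  f'(2.704163) = 0.369800
  x_2 = 2.704163 - (-0.005208)/0.369800 = 2.718245
Iteration 3:
  f(2.718245) = -0.000014
  f'(2.718245) = 0.367884
  x_3 = 2.718245 - (-0.000014)/0.367884 = 2.718282
Iteration 4:
  f(2.718282) = 0.000000
  f'(2.718282) = 0.367879
  x_4 = 2.718282 - 0.000000/0.367879 = 2.718282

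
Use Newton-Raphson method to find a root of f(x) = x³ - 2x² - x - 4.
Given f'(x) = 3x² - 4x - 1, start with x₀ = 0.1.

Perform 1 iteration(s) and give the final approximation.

f(x) = x³ - 2x² - x - 4
f'(x) = 3x² - 4x - 1
x₀ = 0.1

Newton-Raphson formula: x_{n+1} = x_n - f(x_n)/f'(x_n)

Iteration 1:
  f(0.100000) = -4.119000
  f'(0.100000) = -1.370000
  x_1 = 0.100000 - (-4.119000)/(-1.370000) = -2.906569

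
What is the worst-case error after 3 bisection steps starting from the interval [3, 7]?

Bisection error bound: |error| ≤ (b-a)/2^n
|error| ≤ (7 - 3)/2^3 = 4/2^3
|error| ≤ 0.5000000000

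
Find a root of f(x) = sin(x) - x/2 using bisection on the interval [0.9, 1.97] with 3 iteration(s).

f(x) = sin(x) - x/2
Initial interval: [0.9, 1.97]

Iteration 1:
  c_1 = (0.900000 + 1.970000)/2 = 1.435000
  f(c_1) = f(1.435000) = 0.273294
  f(a) × f(c) ≥ 0, new interval: [1.435000, 1.970000]
Iteration 2:
  c_2 = (1.435000 + 1.970000)/2 = 1.702500
  f(c_2) = f(1.702500) = 0.140090
  f(a) × f(c) ≥ 0, new interval: [1.702500, 1.970000]
Iteration 3:
  c_3 = (1.702500 + 1.970000)/2 = 1.836250
  f(c_3) = f(1.836250) = 0.046849
  f(a) × f(c) ≥ 0, new interval: [1.836250, 1.970000]

After 3 iteration(s), the approximation is c_3 = 1.836250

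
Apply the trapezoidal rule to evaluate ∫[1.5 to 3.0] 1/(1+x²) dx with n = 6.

f(x) = 1/(1+x²)
a = 1.5, b = 3.0, n = 6
h = (b - a)/n = 0.250000

Trapezoidal rule: (h/2)[f(x₀) + 2f(x₁) + 2f(x₂) + ... + f(xₙ)]

x_0 = 1.5000, f(x_0) = 0.307692, coefficient = 1
x_1 = 1.7500, f(x_1) = 0.246154, coefficient = 2
x_2 = 2.0000, f(x_2) = 0.200000, coefficient = 2
x_3 = 2.2500, f(x_3) = 0.164948, coefficient = 2
x_4 = 2.5000, f(x_4) = 0.137931, coefficient = 2
x_5 = 2.7500, f(x_5) = 0.116788, coefficient = 2
x_6 = 3.0000, f(x_6) = 0.100000, coefficient = 1

I ≈ (0.250000/2) × 2.139336 = 0.267417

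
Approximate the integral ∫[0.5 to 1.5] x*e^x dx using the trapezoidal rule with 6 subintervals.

f(x) = x*e^x
a = 0.5, b = 1.5, n = 6
h = (b - a)/n = 0.166667

Trapezoidal rule: (h/2)[f(x₀) + 2f(x₁) + 2f(x₂) + ... + f(xₙ)]

x_0 = 0.5000, f(x_0) = 0.824361, coefficient = 1
x_1 = 0.6667, f(x_1) = 1.298489, coefficient = 2
x_2 = 0.8333, f(x_2) = 1.917480, coefficient = 2
x_3 = 1.0000, f(x_3) = 2.718282, coefficient = 2
x_4 = 1.1667, f(x_4) = 3.746482, coefficient = 2
x_5 = 1.3333, f(x_5) = 5.058224, coefficient = 2
x_6 = 1.5000, f(x_6) = 6.722534, coefficient = 1

I ≈ (0.166667/2) × 37.024809 = 3.085401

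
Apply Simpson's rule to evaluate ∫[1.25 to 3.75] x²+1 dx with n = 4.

f(x) = x²+1
a = 1.25, b = 3.75, n = 4
h = (b - a)/n = 0.625000

Simpson's rule: (h/3)[f(x₀) + 4f(x₁) + 2f(x₂) + ... + f(xₙ)]

x_0 = 1.2500, f(x_0) = 2.562500, coefficient = 1
x_1 = 1.8750, f(x_1) = 4.515625, coefficient = 4
x_2 = 2.5000, f(x_2) = 7.250000, coefficient = 2
x_3 = 3.1250, f(x_3) = 10.765625, coefficient = 4
x_4 = 3.7500, f(x_4) = 15.062500, coefficient = 1

I ≈ (0.625000/3) × 93.250000 = 19.427083
Exact value: 19.427083
Error: 0.000000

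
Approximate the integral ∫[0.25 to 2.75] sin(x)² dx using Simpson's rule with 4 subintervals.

f(x) = sin(x)²
a = 0.25, b = 2.75, n = 4
h = (b - a)/n = 0.625000

Simpson's rule: (h/3)[f(x₀) + 4f(x₁) + 2f(x₂) + ... + f(xₙ)]

x_0 = 0.2500, f(x_0) = 0.061209, coefficient = 1
x_1 = 0.8750, f(x_1) = 0.589123, coefficient = 4
x_2 = 1.5000, f(x_2) = 0.994996, coefficient = 2
x_3 = 2.1250, f(x_3) = 0.723044, coefficient = 4
x_4 = 2.7500, f(x_4) = 0.145665, coefficient = 1

I ≈ (0.625000/3) × 7.445533 = 1.551153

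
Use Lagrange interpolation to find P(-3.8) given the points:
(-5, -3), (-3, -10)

Lagrange interpolation formula:
P(x) = Σ yᵢ × Lᵢ(x)
where Lᵢ(x) = Π_{j≠i} (x - xⱼ)/(xᵢ - xⱼ)

L_0(-3.8) = (-3.8 - (-3))/(-5 - (-3)) = 0.400000
L_1(-3.8) = (-3.8 - (-5))/(-3 - (-5)) = 0.600000

P(-3.8) = (-3)×L_0(-3.8) + (-10)×L_1(-3.8)
P(-3.8) = -7.200000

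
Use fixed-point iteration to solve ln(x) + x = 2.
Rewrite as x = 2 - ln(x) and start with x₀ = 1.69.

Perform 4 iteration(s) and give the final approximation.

Equation: ln(x) + x = 2
Fixed-point form: x = 2 - ln(x)
x₀ = 1.69

x_1 = g(1.690000) = 1.475271
x_2 = g(1.475271) = 1.611158
x_3 = g(1.611158) = 1.523047
x_4 = g(1.523047) = 1.579287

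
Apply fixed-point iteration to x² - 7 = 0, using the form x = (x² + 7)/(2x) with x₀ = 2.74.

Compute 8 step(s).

Equation: x² - 7 = 0
Fixed-point form: x = (x² + 7)/(2x)
x₀ = 2.74

x_1 = g(2.740000) = 2.647372
x_2 = g(2.647372) = 2.645752
x_3 = g(2.645752) = 2.645751
x_4 = g(2.645751) = 2.645751
x_5 = g(2.645751) = 2.645751
x_6 = g(2.645751) = 2.645751
x_7 = g(2.645751) = 2.645751
x_8 = g(2.645751) = 2.645751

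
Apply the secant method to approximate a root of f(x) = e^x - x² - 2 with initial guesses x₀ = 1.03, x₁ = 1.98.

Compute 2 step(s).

f(x) = e^x - x² - 2
x₀ = 1.03, x₁ = 1.98

Secant formula: x_{n+1} = x_n - f(x_n)(x_n - x_{n-1})/(f(x_n) - f(x_{n-1}))

Iteration 1:
  f(1.030000) = -0.259834
  f(1.980000) = 1.322343
  x_2 = 1.980000 - 1.322343×(1.980000 - 1.030000)/(1.322343 - (-0.259834))
       = 1.186014
Iteration 2:
  f(1.980000) = 1.322343
  f(1.186014) = -0.132624
  x_3 = 1.186014 - (-0.132624)×(1.186014 - 1.980000)/(-0.132624 - 1.322343)
       = 1.258388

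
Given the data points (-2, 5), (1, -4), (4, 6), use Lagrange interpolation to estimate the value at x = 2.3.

Lagrange interpolation formula:
P(x) = Σ yᵢ × Lᵢ(x)
where Lᵢ(x) = Π_{j≠i} (x - xⱼ)/(xᵢ - xⱼ)

L_0(2.3) = (2.3 - 1)/(-2 - 1) × (2.3 - 4)/(-2 - 4) = -0.122778
L_1(2.3) = (2.3 - (-2))/(1 - (-2)) × (2.3 - 4)/(1 - 4) = 0.812222
L_2(2.3) = (2.3 - (-2))/(4 - (-2)) × (2.3 - 1)/(4 - 1) = 0.310556

P(2.3) = 5×L_0(2.3) + (-4)×L_1(2.3) + 6×L_2(2.3)
P(2.3) = -1.999444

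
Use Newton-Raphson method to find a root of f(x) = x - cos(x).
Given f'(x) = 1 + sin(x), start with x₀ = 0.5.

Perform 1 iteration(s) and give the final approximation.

f(x) = x - cos(x)
f'(x) = 1 + sin(x)
x₀ = 0.5

Newton-Raphson formula: x_{n+1} = x_n - f(x_n)/f'(x_n)

Iteration 1:
  f(0.500000) = -0.377583
  f'(0.500000) = 1.479426
  x_1 = 0.500000 - (-0.377583)/1.479426 = 0.755222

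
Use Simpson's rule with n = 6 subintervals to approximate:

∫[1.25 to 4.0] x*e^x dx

f(x) = x*e^x
a = 1.25, b = 4.0, n = 6
h = (b - a)/n = 0.458333

Simpson's rule: (h/3)[f(x₀) + 4f(x₁) + 2f(x₂) + ... + f(xₙ)]

x_0 = 1.2500, f(x_0) = 4.362929, coefficient = 1
x_1 = 1.7083, f(x_1) = 9.429580, coefficient = 4
x_2 = 2.1667, f(x_2) = 18.913133, coefficient = 2
x_3 = 2.6250, f(x_3) = 36.237007, coefficient = 4
x_4 = 3.0833, f(x_4) = 67.312409, coefficient = 2
x_5 = 3.5417, f(x_5) = 122.273959, coefficient = 4
x_6 = 4.0000, f(x_6) = 218.392600, coefficient = 1

I ≈ (0.458333/3) × 1066.968798 = 163.009122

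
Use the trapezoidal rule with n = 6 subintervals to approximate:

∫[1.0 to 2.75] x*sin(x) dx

f(x) = x*sin(x)
a = 1.0, b = 2.75, n = 6
h = (b - a)/n = 0.291667

Trapezoidal rule: (h/2)[f(x₀) + 2f(x₁) + 2f(x₂) + ... + f(xₙ)]

x_0 = 1.0000, f(x_0) = 0.841471, coefficient = 1
x_1 = 1.2917, f(x_1) = 1.241673, coefficient = 2
x_2 = 1.5833, f(x_2) = 1.583209, coefficient = 2
x_3 = 1.8750, f(x_3) = 1.788911, coefficient = 2
x_4 = 2.1667, f(x_4) = 1.793264, coefficient = 2
x_5 = 2.4583, f(x_5) = 1.552005, coefficient = 2
x_6 = 2.7500, f(x_6) = 1.049568, coefficient = 1

I ≈ (0.291667/2) × 17.809163 = 2.597170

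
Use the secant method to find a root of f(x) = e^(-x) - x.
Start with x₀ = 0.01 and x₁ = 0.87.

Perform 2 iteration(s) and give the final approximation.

f(x) = e^(-x) - x
x₀ = 0.01, x₁ = 0.87

Secant formula: x_{n+1} = x_n - f(x_n)(x_n - x_{n-1})/(f(x_n) - f(x_{n-1}))

Iteration 1:
  f(0.010000) = 0.980050
  f(0.870000) = -0.451048
  x_2 = 0.870000 - (-0.451048)×(0.870000 - 0.010000)/(-0.451048 - 0.980050)
       = 0.598948
Iteration 2:
  f(0.870000) = -0.451048
  f(0.598948) = -0.049559
  x_3 = 0.598948 - (-0.049559)×(0.598948 - 0.870000)/(-0.049559 - (-0.451048))
       = 0.565490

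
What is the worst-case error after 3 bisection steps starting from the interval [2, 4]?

Bisection error bound: |error| ≤ (b-a)/2^n
|error| ≤ (4 - 2)/2^3 = 2/2^3
|error| ≤ 0.2500000000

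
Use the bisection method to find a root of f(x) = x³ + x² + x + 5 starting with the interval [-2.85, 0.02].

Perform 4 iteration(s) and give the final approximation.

f(x) = x³ + x² + x + 5
Initial interval: [-2.85, 0.02]

Iteration 1:
  c_1 = (-2.850000 + 0.020000)/2 = -1.415000
  f(c_1) = f(-1.415000) = 2.754077
  f(a) × f(c) < 0, new interval: [-2.850000, -1.415000]
Iteration 2:
  c_2 = (-2.850000 + (-1.415000))/2 = -2.132500
  f(c_2) = f(-2.132500) = -2.282607
  f(a) × f(c) ≥ 0, new interval: [-2.132500, -1.415000]
Iteration 3:
  c_3 = (-2.132500 + (-1.415000))/2 = -1.773750
  f(c_3) = f(-1.773750) = 0.791886
  f(a) × f(c) < 0, new interval: [-2.132500, -1.773750]
Iteration 4:
  c_4 = (-2.132500 + (-1.773750))/2 = -1.953125
  f(c_4) = f(-1.953125) = -0.589008
  f(a) × f(c) ≥ 0, new interval: [-1.953125, -1.773750]

After 4 iteration(s), the approximation is c_4 = -1.953125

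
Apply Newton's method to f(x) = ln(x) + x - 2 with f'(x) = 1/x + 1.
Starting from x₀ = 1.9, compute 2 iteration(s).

f(x) = ln(x) + x - 2
f'(x) = 1/x + 1
x₀ = 1.9

Newton-Raphson formula: x_{n+1} = x_n - f(x_n)/f'(x_n)

Iteration 1:
  f(1.900000) = 0.541854
  f'(1.900000) = 1.526316
  x_1 = 1.900000 - 0.541854/1.526316 = 1.544992
Iteration 2:
  f(1.544992) = -0.019989
  f'(1.544992) = 1.647252
  x_2 = 1.544992 - (-0.019989)/1.647252 = 1.557127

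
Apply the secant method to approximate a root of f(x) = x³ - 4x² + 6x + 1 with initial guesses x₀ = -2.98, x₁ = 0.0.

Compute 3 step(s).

f(x) = x³ - 4x² + 6x + 1
x₀ = -2.98, x₁ = 0.0

Secant formula: x_{n+1} = x_n - f(x_n)(x_n - x_{n-1})/(f(x_n) - f(x_{n-1}))

Iteration 1:
  f(-2.980000) = -78.865192
  f(0.000000) = 1.000000
  x_2 = 0.000000 - 1.000000×(0.000000 - (-2.980000))/(1.000000 - (-78.865192))
       = -0.037313
Iteration 2:
  f(0.000000) = 1.000000
  f(-0.037313) = 0.770502
  x_3 = -0.037313 - 0.770502×(-0.037313 - 0.000000)/(0.770502 - 1.000000)
       = -0.162585
Iteration 3:
  f(-0.037313) = 0.770502
  f(-0.162585) = -0.085540
  x_4 = -0.162585 - (-0.085540)×(-0.162585 - (-0.037313))/(-0.085540 - 0.770502)
       = -0.150067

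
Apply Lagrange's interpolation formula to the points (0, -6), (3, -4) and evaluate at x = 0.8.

Lagrange interpolation formula:
P(x) = Σ yᵢ × Lᵢ(x)
where Lᵢ(x) = Π_{j≠i} (x - xⱼ)/(xᵢ - xⱼ)

L_0(0.8) = (0.8 - 3)/(0 - 3) = 0.733333
L_1(0.8) = (0.8 - 0)/(3 - 0) = 0.266667

P(0.8) = (-6)×L_0(0.8) + (-4)×L_1(0.8)
P(0.8) = -5.466667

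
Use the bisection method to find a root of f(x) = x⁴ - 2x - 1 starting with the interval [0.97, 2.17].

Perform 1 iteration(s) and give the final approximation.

f(x) = x⁴ - 2x - 1
Initial interval: [0.97, 2.17]

Iteration 1:
  c_1 = (0.970000 + 2.170000)/2 = 1.570000
  f(c_1) = f(1.570000) = 1.935732
  f(a) × f(c) < 0, new interval: [0.970000, 1.570000]

After 1 iteration(s), the approximation is c_1 = 1.570000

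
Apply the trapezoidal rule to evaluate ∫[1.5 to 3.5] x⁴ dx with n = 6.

f(x) = x⁴
a = 1.5, b = 3.5, n = 6
h = (b - a)/n = 0.333333

Trapezoidal rule: (h/2)[f(x₀) + 2f(x₁) + 2f(x₂) + ... + f(xₙ)]

x_0 = 1.5000, f(x_0) = 5.062500, coefficient = 1
x_1 = 1.8333, f(x_1) = 11.297068, coefficient = 2
x_2 = 2.1667, f(x_2) = 22.037809, coefficient = 2
x_3 = 2.5000, f(x_3) = 39.062500, coefficient = 2
x_4 = 2.8333, f(x_4) = 64.445216, coefficient = 2
x_5 = 3.1667, f(x_5) = 100.556327, coefficient = 2
x_6 = 3.5000, f(x_6) = 150.062500, coefficient = 1

I ≈ (0.333333/2) × 629.922840 = 104.987140
Exact value: 103.525000
Error: 1.462140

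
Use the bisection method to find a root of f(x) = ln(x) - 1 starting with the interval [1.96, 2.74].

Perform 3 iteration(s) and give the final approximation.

f(x) = ln(x) - 1
Initial interval: [1.96, 2.74]

Iteration 1:
  c_1 = (1.960000 + 2.740000)/2 = 2.350000
  f(c_1) = f(2.350000) = -0.145585
  f(a) × f(c) ≥ 0, new interval: [2.350000, 2.740000]
Iteration 2:
  c_2 = (2.350000 + 2.740000)/2 = 2.545000
  f(c_2) = f(2.545000) = -0.065869
  f(a) × f(c) ≥ 0, new interval: [2.545000, 2.740000]
Iteration 3:
  c_3 = (2.545000 + 2.740000)/2 = 2.642500
  f(c_3) = f(2.642500) = -0.028275
  f(a) × f(c) ≥ 0, new interval: [2.642500, 2.740000]

After 3 iteration(s), the approximation is c_3 = 2.642500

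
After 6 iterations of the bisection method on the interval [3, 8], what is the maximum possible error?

Bisection error bound: |error| ≤ (b-a)/2^n
|error| ≤ (8 - 3)/2^6 = 5/2^6
|error| ≤ 0.0781250000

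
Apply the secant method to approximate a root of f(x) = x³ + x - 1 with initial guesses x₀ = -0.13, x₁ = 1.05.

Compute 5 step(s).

f(x) = x³ + x - 1
x₀ = -0.13, x₁ = 1.05

Secant formula: x_{n+1} = x_n - f(x_n)(x_n - x_{n-1})/(f(x_n) - f(x_{n-1}))

Iteration 1:
  f(-0.130000) = -1.132197
  f(1.050000) = 1.207625
  x_2 = 1.050000 - 1.207625×(1.050000 - (-0.130000))/(1.207625 - (-1.132197))
       = 0.440980
Iteration 2:
  f(1.050000) = 1.207625
  f(0.440980) = -0.473265
  x_3 = 0.440980 - (-0.473265)×(0.440980 - 1.050000)/(-0.473265 - 1.207625)
       = 0.612454
Iteration 3:
  f(0.440980) = -0.473265
  f(0.612454) = -0.157815
  x_4 = 0.612454 - (-0.157815)×(0.612454 - 0.440980)/(-0.157815 - (-0.473265))
       = 0.698239
Iteration 4:
  f(0.612454) = -0.157815
  f(0.698239) = 0.038658
  x_5 = 0.698239 - 0.038658×(0.698239 - 0.612454)/(0.038658 - (-0.157815))
       = 0.681360
Iteration 5:
  f(0.698239) = 0.038658
  f(0.681360) = -0.002317
  x_6 = 0.681360 - (-0.002317)×(0.681360 - 0.698239)/(-0.002317 - 0.038658)
       = 0.682315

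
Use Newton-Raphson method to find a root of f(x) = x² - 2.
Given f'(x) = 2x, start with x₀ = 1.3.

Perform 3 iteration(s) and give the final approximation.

f(x) = x² - 2
f'(x) = 2x
x₀ = 1.3

Newton-Raphson formula: x_{n+1} = x_n - f(x_n)/f'(x_n)

Iteration 1:
  f(1.300000) = -0.310000
  f'(1.300000) = 2.600000
  x_1 = 1.300000 - (-0.310000)/2.600000 = 1.419231
Iteration 2:
  f(1.419231) = 0.014216
  f'(1.419231) = 2.838462
  x_2 = 1.419231 - 0.014216/2.838462 = 1.414222
Iteration 3:
  f(1.414222) = 0.000025
  f'(1.414222) = 2.828445
  x_3 = 1.414222 - 0.000025/2.828445 = 1.414214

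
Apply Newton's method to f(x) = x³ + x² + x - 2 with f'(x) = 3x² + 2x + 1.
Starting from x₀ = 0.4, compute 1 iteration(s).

f(x) = x³ + x² + x - 2
f'(x) = 3x² + 2x + 1
x₀ = 0.4

Newton-Raphson formula: x_{n+1} = x_n - f(x_n)/f'(x_n)

Iteration 1:
  f(0.400000) = -1.376000
  f'(0.400000) = 2.280000
  x_1 = 0.400000 - (-1.376000)/2.280000 = 1.003509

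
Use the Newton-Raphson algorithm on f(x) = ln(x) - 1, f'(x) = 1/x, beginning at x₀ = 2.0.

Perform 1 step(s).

f(x) = ln(x) - 1
f'(x) = 1/x
x₀ = 2.0

Newton-Raphson formula: x_{n+1} = x_n - f(x_n)/f'(x_n)

Iteration 1:
  f(2.000000) = -0.306853
  f'(2.000000) = 0.500000
  x_1 = 2.000000 - (-0.306853)/0.500000 = 2.613706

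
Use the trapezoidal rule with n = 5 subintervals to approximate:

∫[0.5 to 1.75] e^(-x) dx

f(x) = e^(-x)
a = 0.5, b = 1.75, n = 5
h = (b - a)/n = 0.250000

Trapezoidal rule: (h/2)[f(x₀) + 2f(x₁) + 2f(x₂) + ... + f(xₙ)]

x_0 = 0.5000, f(x_0) = 0.606531, coefficient = 1
x_1 = 0.7500, f(x_1) = 0.472367, coefficient = 2
x_2 = 1.0000, f(x_2) = 0.367879, coefficient = 2
x_3 = 1.2500, f(x_3) = 0.286505, coefficient = 2
x_4 = 1.5000, f(x_4) = 0.223130, coefficient = 2
x_5 = 1.7500, f(x_5) = 0.173774, coefficient = 1

I ≈ (0.250000/2) × 3.480067 = 0.435008
Exact value: 0.432757
Error: 0.002252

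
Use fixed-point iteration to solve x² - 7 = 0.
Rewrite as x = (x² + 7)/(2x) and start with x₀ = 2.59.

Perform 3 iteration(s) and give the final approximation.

Equation: x² - 7 = 0
Fixed-point form: x = (x² + 7)/(2x)
x₀ = 2.59

x_1 = g(2.590000) = 2.646351
x_2 = g(2.646351) = 2.645751
x_3 = g(2.645751) = 2.645751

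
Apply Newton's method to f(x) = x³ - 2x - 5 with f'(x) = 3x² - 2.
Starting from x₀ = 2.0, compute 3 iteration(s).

f(x) = x³ - 2x - 5
f'(x) = 3x² - 2
x₀ = 2.0

Newton-Raphson formula: x_{n+1} = x_n - f(x_n)/f'(x_n)

Iteration 1:
  f(2.000000) = -1.000000
  f'(2.000000) = 10.000000
  x_1 = 2.000000 - (-1.000000)/10.000000 = 2.100000
Iteration 2:
  f(2.100000) = 0.061000
  f'(2.100000) = 11.230000
  x_2 = 2.100000 - 0.061000/11.230000 = 2.094568
Iteration 3:
  f(2.094568) = 0.000186
  f'(2.094568) = 11.161647
  x_3 = 2.094568 - 0.000186/11.161647 = 2.094551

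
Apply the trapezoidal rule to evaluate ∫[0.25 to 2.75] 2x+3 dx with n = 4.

f(x) = 2x+3
a = 0.25, b = 2.75, n = 4
h = (b - a)/n = 0.625000

Trapezoidal rule: (h/2)[f(x₀) + 2f(x₁) + 2f(x₂) + ... + f(xₙ)]

x_0 = 0.2500, f(x_0) = 3.500000, coefficient = 1
x_1 = 0.8750, f(x_1) = 4.750000, coefficient = 2
x_2 = 1.5000, f(x_2) = 6.000000, coefficient = 2
x_3 = 2.1250, f(x_3) = 7.250000, coefficient = 2
x_4 = 2.7500, f(x_4) = 8.500000, coefficient = 1

I ≈ (0.625000/2) × 48.000000 = 15.000000
Exact value: 15.000000
Error: 0.000000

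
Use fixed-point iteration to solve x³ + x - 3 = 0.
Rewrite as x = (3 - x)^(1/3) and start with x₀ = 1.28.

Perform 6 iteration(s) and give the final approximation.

Equation: x³ + x - 3 = 0
Fixed-point form: x = (3 - x)^(1/3)
x₀ = 1.28

x_1 = g(1.280000) = 1.198145
x_2 = g(1.198145) = 1.216858
x_3 = g(1.216858) = 1.212631
x_4 = g(1.212631) = 1.213588
x_5 = g(1.213588) = 1.213372
x_6 = g(1.213372) = 1.213421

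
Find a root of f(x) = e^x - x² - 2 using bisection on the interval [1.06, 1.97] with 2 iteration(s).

f(x) = e^x - x² - 2
Initial interval: [1.06, 1.97]

Iteration 1:
  c_1 = (1.060000 + 1.970000)/2 = 1.515000
  f(c_1) = f(1.515000) = 0.254196
  f(a) × f(c) < 0, new interval: [1.060000, 1.515000]
Iteration 2:
  c_2 = (1.060000 + 1.515000)/2 = 1.287500
  f(c_2) = f(1.287500) = -0.033940
  f(a) × f(c) ≥ 0, new interval: [1.287500, 1.515000]

After 2 iteration(s), the approximation is c_2 = 1.287500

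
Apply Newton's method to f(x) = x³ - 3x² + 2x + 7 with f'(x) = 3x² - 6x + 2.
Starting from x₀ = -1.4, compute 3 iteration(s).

f(x) = x³ - 3x² + 2x + 7
f'(x) = 3x² - 6x + 2
x₀ = -1.4

Newton-Raphson formula: x_{n+1} = x_n - f(x_n)/f'(x_n)

Iteration 1:
  f(-1.400000) = -4.424000
  f'(-1.400000) = 16.280000
  x_1 = -1.400000 - (-4.424000)/16.280000 = -1.128256
Iteration 2:
  f(-1.128256) = -0.511617
  f'(-1.128256) = 12.588415
  x_2 = -1.128256 - (-0.511617)/12.588415 = -1.087614
Iteration 3:
  f(-1.087614) = -0.010479
  f'(-1.087614) = 12.074392
  x_3 = -1.087614 - (-0.010479)/12.074392 = -1.086746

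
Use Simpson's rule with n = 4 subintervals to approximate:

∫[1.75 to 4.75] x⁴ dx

f(x) = x⁴
a = 1.75, b = 4.75, n = 4
h = (b - a)/n = 0.750000

Simpson's rule: (h/3)[f(x₀) + 4f(x₁) + 2f(x₂) + ... + f(xₙ)]

x_0 = 1.7500, f(x_0) = 9.378906, coefficient = 1
x_1 = 2.5000, f(x_1) = 39.062500, coefficient = 4
x_2 = 3.2500, f(x_2) = 111.566406, coefficient = 2
x_3 = 4.0000, f(x_3) = 256.000000, coefficient = 4
x_4 = 4.7500, f(x_4) = 509.066406, coefficient = 1

I ≈ (0.750000/3) × 1921.828125 = 480.457031
Exact value: 480.330469
Error: 0.126563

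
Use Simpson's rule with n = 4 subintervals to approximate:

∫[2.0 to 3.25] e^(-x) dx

f(x) = e^(-x)
a = 2.0, b = 3.25, n = 4
h = (b - a)/n = 0.312500

Simpson's rule: (h/3)[f(x₀) + 4f(x₁) + 2f(x₂) + ... + f(xₙ)]

x_0 = 2.0000, f(x_0) = 0.135335, coefficient = 1
x_1 = 2.3125, f(x_1) = 0.099013, coefficient = 4
x_2 = 2.6250, f(x_2) = 0.072440, coefficient = 2
x_3 = 2.9375, f(x_3) = 0.052998, coefficient = 4
x_4 = 3.2500, f(x_4) = 0.038774, coefficient = 1

I ≈ (0.312500/3) × 0.927035 = 0.096566
Exact value: 0.096561
Error: 0.000005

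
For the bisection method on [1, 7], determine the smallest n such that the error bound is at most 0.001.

We need (b-a)/2^n ≤ 0.001
(7 - 1)/2^n ≤ 0.001
6/2^n ≤ 0.001
2^n ≥ 6000
n ≥ log₂(6000) = 12.55
n ≥ 13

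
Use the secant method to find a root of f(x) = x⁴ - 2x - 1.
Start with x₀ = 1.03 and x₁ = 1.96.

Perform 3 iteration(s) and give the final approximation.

f(x) = x⁴ - 2x - 1
x₀ = 1.03, x₁ = 1.96

Secant formula: x_{n+1} = x_n - f(x_n)(x_n - x_{n-1})/(f(x_n) - f(x_{n-1}))

Iteration 1:
  f(1.030000) = -1.934491
  f(1.960000) = 9.837891
  x_2 = 1.960000 - 9.837891×(1.960000 - 1.030000)/(9.837891 - (-1.934491))
       = 1.182822
Iteration 2:
  f(1.960000) = 9.837891
  f(1.182822) = -1.408254
  x_3 = 1.182822 - (-1.408254)×(1.182822 - 1.960000)/(-1.408254 - 9.837891)
       = 1.280141
Iteration 3:
  f(1.182822) = -1.408254
  f(1.280141) = -0.874745
  x_4 = 1.280141 - (-0.874745)×(1.280141 - 1.182822)/(-0.874745 - (-1.408254))
       = 1.439706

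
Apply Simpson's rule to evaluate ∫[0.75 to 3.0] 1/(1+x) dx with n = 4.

f(x) = 1/(1+x)
a = 0.75, b = 3.0, n = 4
h = (b - a)/n = 0.562500

Simpson's rule: (h/3)[f(x₀) + 4f(x₁) + 2f(x₂) + ... + f(xₙ)]

x_0 = 0.7500, f(x_0) = 0.571429, coefficient = 1
x_1 = 1.3125, f(x_1) = 0.432432, coefficient = 4
x_2 = 1.8750, f(x_2) = 0.347826, coefficient = 2
x_3 = 2.4375, f(x_3) = 0.290909, coefficient = 4
x_4 = 3.0000, f(x_4) = 0.250000, coefficient = 1

I ≈ (0.562500/3) × 4.410447 = 0.826959
Exact value: 0.826679
Error: 0.000280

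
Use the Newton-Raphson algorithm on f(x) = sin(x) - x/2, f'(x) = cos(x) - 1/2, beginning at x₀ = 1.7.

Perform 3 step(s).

f(x) = sin(x) - x/2
f'(x) = cos(x) - 1/2
x₀ = 1.7

Newton-Raphson formula: x_{n+1} = x_n - f(x_n)/f'(x_n)

Iteration 1:
  f(1.700000) = 0.141665
  f'(1.700000) = -0.628844
  x_1 = 1.700000 - 0.141665/(-0.628844) = 1.925278
Iteration 2:
  f(1.925278) = -0.024812
  f'(1.925278) = -0.847104
  x_2 = 1.925278 - (-0.024812)/(-0.847104) = 1.895987
Iteration 3:
  f(1.895987) = -0.000404
  f'(1.895987) = -0.819490
  x_3 = 1.895987 - (-0.000404)/(-0.819490) = 1.895494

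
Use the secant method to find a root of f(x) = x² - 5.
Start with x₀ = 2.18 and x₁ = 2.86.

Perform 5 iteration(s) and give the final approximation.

f(x) = x² - 5
x₀ = 2.18, x₁ = 2.86

Secant formula: x_{n+1} = x_n - f(x_n)(x_n - x_{n-1})/(f(x_n) - f(x_{n-1}))

Iteration 1:
  f(2.180000) = -0.247600
  f(2.860000) = 3.179600
  x_2 = 2.860000 - 3.179600×(2.860000 - 2.180000)/(3.179600 - (-0.247600))
       = 2.229127
Iteration 2:
  f(2.860000) = 3.179600
  f(2.229127) = -0.030993
  x_3 = 2.229127 - (-0.030993)×(2.229127 - 2.860000)/(-0.030993 - 3.179600)
       = 2.235217
Iteration 3:
  f(2.229127) = -0.030993
  f(2.235217) = -0.003805
  x_4 = 2.235217 - (-0.003805)×(2.235217 - 2.229127)/(-0.003805 - (-0.030993))
       = 2.236069
Iteration 4:
  f(2.235217) = -0.003805
  f(2.236069) = 0.000006
  x_5 = 2.236069 - 0.000006×(2.236069 - 2.235217)/(0.000006 - (-0.003805))
       = 2.236068
Iteration 5:
  f(2.236069) = 0.000006
  f(2.236068) = 0.000000
  x_6 = 2.236068 - 0.000000×(2.236068 - 2.236069)/(0.000000 - 0.000006)
       = 2.236068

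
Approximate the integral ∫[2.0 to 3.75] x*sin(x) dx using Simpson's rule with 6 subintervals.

f(x) = x*sin(x)
a = 2.0, b = 3.75, n = 6
h = (b - a)/n = 0.291667

Simpson's rule: (h/3)[f(x₀) + 4f(x₁) + 2f(x₂) + ... + f(xₙ)]

x_0 = 2.0000, f(x_0) = 1.818595, coefficient = 1
x_1 = 2.2917, f(x_1) = 1.721572, coefficient = 4
x_2 = 2.5833, f(x_2) = 1.368419, coefficient = 2
x_3 = 2.8750, f(x_3) = 0.757407, coefficient = 4
x_4 = 3.1667, f(x_4) = -0.079393, coefficient = 2
x_5 = 3.4583, f(x_5) = -1.077171, coefficient = 4
x_6 = 3.7500, f(x_6) = -2.143355, coefficient = 1

I ≈ (0.291667/3) × 7.860528 = 0.764218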